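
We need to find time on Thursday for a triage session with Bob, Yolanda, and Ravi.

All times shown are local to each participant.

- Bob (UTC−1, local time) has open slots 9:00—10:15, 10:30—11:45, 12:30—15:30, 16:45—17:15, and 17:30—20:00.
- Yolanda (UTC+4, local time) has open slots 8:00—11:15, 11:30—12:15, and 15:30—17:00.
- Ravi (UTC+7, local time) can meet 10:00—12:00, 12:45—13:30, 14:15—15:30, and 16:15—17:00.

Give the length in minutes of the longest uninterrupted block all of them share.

Bob → UTC: 10:00–11:15, 11:30–12:45, 13:30–16:30, 17:45–18:15, 18:30–21:00.
Yolanda → UTC: 04:00–07:15, 07:30–08:15, 11:30–13:00.
Ravi → UTC: 03:00–05:00, 05:45–06:30, 07:15–08:30, 09:15–10:00.
Bob ∩ Yolanda: 11:30–12:45.
Bob ∩ Yolanda ∩ Ravi: (none).
No common window.

0 minutes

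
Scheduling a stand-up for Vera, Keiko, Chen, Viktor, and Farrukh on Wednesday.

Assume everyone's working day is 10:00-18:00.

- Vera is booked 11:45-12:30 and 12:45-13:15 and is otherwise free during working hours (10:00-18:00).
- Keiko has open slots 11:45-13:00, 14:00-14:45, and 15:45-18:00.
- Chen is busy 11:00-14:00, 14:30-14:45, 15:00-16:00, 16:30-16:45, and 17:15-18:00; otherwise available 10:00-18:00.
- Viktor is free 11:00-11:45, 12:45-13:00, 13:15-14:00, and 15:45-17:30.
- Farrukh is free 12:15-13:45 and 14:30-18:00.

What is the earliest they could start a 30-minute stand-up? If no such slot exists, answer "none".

Vera free within 10:00–18:00: 10:00–11:45, 12:30–12:45, 13:15–18:00.
Chen free within 10:00–18:00: 10:00–11:00, 14:00–14:30, 14:45–15:00, 16:00–16:30, 16:45–17:15.
Vera ∩ Keiko: 12:30–12:45, 14:00–14:45, 15:45–18:00.
Vera ∩ Keiko ∩ Chen: 14:00–14:30, 16:00–16:30, 16:45–17:15.
Vera ∩ Keiko ∩ Chen ∩ Viktor: 16:00–16:30, 16:45–17:15.
Vera ∩ Keiko ∩ Chen ∩ Viktor ∩ Farrukh: 16:00–16:30, 16:45–17:15.
Windows ≥ 30 min: 16:00–16:30, 16:45–17:15.
Earliest such window starts at 16:00.

16:00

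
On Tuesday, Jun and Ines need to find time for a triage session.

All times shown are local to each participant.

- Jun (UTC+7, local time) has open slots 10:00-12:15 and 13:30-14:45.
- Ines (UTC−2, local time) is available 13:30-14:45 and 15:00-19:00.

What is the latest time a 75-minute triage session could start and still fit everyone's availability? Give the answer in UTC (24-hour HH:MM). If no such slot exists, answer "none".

Jun → UTC: 03:00–05:15, 06:30–07:45.
Ines → UTC: 15:30–16:45, 17:00–21:00.
Jun ∩ Ines: (none).
Windows ≥ 75 min: (none).

none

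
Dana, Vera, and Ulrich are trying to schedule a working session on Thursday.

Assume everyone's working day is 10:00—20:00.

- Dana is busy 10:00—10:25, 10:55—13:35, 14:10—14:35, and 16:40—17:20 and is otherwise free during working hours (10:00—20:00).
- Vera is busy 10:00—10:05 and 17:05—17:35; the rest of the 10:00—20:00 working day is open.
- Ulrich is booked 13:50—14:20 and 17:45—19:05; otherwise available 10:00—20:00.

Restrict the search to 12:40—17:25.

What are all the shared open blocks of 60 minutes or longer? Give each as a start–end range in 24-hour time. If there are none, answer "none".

Dana free within 10:00–20:00: 10:25–10:55, 13:35–14:10, 14:35–16:40, 17:20–20:00.
Vera free within 10:00–20:00: 10:05–17:05, 17:35–20:00.
Ulrich free within 10:00–20:00: 10:00–13:50, 14:20–17:45, 19:05–20:00.
Dana ∩ Vera: 10:25–10:55, 13:35–14:10, 14:35–16:40, 17:35–20:00.
Dana ∩ Vera ∩ Ulrich: 10:25–10:55, 13:35–13:50, 14:35–16:40, 17:35–17:45, 19:05–20:00.
Restricted to 12:40–17:25: 13:35–13:50, 14:35–16:40.
Windows ≥ 60 min: 14:35–16:40.

14:35–16:40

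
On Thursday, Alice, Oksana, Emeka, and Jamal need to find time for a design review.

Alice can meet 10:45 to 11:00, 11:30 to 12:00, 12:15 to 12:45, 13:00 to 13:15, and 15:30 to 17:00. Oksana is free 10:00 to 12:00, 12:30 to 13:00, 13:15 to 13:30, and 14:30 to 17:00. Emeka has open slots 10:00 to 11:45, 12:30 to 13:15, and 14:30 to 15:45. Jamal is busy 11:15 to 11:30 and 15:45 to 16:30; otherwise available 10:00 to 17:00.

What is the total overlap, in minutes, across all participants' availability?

60 minutes

Jamal free within 10:00–17:00: 10:00–11:15, 11:30–15:45, 16:30–17:00.
Alice ∩ Oksana: 10:45–11:00, 11:30–12:00, 12:30–12:45, 15:30–17:00.
Alice ∩ Oksana ∩ Emeka: 10:45–11:00, 11:30–11:45, 12:30–12:45, 15:30–15:45.
Alice ∩ Oksana ∩ Emeka ∩ Jamal: 10:45–11:00, 11:30–11:45, 12:30–12:45, 15:30–15:45.
Total common minutes: 15 + 15 + 15 + 15 = 60.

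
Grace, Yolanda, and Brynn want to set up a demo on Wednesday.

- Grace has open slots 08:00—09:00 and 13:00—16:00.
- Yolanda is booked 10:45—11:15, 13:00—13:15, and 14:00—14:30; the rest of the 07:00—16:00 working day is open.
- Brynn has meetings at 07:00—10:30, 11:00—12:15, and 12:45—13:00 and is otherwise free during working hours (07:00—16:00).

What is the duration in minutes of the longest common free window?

Yolanda free within 07:00–16:00: 07:00–10:45, 11:15–13:00, 13:15–14:00, 14:30–16:00.
Brynn free within 07:00–16:00: 10:30–11:00, 12:15–12:45, 13:00–16:00.
Grace ∩ Yolanda: 08:00–09:00, 13:15–14:00, 14:30–16:00.
Grace ∩ Yolanda ∩ Brynn: 13:15–14:00, 14:30–16:00.
Common window lengths: 45, 90 min; longest is 90.

90 minutes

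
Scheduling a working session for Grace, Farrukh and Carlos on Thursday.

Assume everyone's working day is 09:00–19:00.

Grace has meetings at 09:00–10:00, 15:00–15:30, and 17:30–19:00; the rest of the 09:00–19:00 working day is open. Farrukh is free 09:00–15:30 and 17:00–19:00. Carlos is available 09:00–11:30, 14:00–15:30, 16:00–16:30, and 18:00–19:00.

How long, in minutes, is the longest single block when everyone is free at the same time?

90 minutes

Grace free within 09:00–19:00: 10:00–15:00, 15:30–17:30.
Grace ∩ Farrukh: 10:00–15:00, 17:00–17:30.
Grace ∩ Farrukh ∩ Carlos: 10:00–11:30, 14:00–15:00.
Common window lengths: 90, 60 min; longest is 90.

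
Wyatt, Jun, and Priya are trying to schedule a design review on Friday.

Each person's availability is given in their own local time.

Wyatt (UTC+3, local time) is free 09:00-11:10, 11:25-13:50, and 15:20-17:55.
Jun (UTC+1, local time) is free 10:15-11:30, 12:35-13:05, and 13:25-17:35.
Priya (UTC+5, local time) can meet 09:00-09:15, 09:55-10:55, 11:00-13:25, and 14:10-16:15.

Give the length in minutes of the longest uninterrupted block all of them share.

75 minutes

Wyatt → UTC: 06:00–08:10, 08:25–10:50, 12:20–14:55.
Jun → UTC: 09:15–10:30, 11:35–12:05, 12:25–16:35.
Priya → UTC: 04:00–04:15, 04:55–05:55, 06:00–08:25, 09:10–11:15.
Wyatt ∩ Jun: 09:15–10:30, 12:25–14:55.
Wyatt ∩ Jun ∩ Priya: 09:15–10:30.
Single common window of 75 minutes.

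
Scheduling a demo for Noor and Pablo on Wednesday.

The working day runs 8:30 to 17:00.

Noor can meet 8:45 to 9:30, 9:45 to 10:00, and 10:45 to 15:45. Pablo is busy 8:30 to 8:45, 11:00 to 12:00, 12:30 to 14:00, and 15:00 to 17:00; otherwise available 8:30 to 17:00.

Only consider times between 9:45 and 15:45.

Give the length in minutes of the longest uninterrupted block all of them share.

Pablo free within 08:30–17:00: 08:45–11:00, 12:00–12:30, 14:00–15:00.
Noor ∩ Pablo: 08:45–09:30, 09:45–10:00, 10:45–11:00, 12:00–12:30, 14:00–15:00.
Restricted to 09:45–15:45: 09:45–10:00, 10:45–11:00, 12:00–12:30, 14:00–15:00.
Common window lengths: 15, 15, 30, 60 min; longest is 60.

60 minutes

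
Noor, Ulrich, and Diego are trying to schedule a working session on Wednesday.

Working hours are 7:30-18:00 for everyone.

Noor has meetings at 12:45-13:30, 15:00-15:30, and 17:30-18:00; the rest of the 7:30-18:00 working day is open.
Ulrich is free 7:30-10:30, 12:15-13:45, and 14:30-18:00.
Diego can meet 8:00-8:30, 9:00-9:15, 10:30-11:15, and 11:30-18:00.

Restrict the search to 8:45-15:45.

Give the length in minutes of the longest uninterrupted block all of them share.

30 minutes

Noor free within 07:30–18:00: 07:30–12:45, 13:30–15:00, 15:30–17:30.
Noor ∩ Ulrich: 07:30–10:30, 12:15–12:45, 13:30–13:45, 14:30–15:00, 15:30–17:30.
Noor ∩ Ulrich ∩ Diego: 08:00–08:30, 09:00–09:15, 12:15–12:45, 13:30–13:45, 14:30–15:00, 15:30–17:30.
Restricted to 08:45–15:45: 09:00–09:15, 12:15–12:45, 13:30–13:45, 14:30–15:00, 15:30–15:45.
Common window lengths: 15, 30, 15, 30, 15 min; longest is 30.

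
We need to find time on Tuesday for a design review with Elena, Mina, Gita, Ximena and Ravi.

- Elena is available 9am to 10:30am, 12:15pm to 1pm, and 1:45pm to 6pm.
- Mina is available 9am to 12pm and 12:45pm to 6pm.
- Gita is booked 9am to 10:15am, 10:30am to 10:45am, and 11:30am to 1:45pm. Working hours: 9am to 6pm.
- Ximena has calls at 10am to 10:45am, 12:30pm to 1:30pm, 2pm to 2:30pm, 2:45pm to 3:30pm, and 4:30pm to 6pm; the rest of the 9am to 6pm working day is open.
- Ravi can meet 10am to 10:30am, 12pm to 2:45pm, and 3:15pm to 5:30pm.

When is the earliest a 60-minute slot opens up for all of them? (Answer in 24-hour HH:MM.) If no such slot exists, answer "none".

Gita free within 09:00–18:00: 10:15–10:30, 10:45–11:30, 13:45–18:00.
Ximena free within 09:00–18:00: 09:00–10:00, 10:45–12:30, 13:30–14:00, 14:30–14:45, 15:30–16:30.
Elena ∩ Mina: 09:00–10:30, 12:45–13:00, 13:45–18:00.
Elena ∩ Mina ∩ Gita: 10:15–10:30, 13:45–18:00.
Elena ∩ Mina ∩ Gita ∩ Ximena: 13:45–14:00, 14:30–14:45, 15:30–16:30.
Elena ∩ Mina ∩ Gita ∩ Ximena ∩ Ravi: 13:45–14:00, 14:30–14:45, 15:30–16:30.
Windows ≥ 60 min: 15:30–16:30.
Earliest such window starts at 15:30.

15:30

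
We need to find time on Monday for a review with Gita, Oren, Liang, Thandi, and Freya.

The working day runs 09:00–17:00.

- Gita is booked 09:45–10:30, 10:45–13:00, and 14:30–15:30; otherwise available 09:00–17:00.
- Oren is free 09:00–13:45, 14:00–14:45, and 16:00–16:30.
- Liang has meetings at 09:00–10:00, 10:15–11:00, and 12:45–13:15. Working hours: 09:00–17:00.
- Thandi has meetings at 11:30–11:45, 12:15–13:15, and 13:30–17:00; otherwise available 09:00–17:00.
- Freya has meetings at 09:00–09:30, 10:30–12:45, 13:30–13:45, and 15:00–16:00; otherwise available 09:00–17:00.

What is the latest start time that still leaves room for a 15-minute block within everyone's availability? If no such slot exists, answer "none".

Gita free within 09:00–17:00: 09:00–09:45, 10:30–10:45, 13:00–14:30, 15:30–17:00.
Liang free within 09:00–17:00: 10:00–10:15, 11:00–12:45, 13:15–17:00.
Thandi free within 09:00–17:00: 09:00–11:30, 11:45–12:15, 13:15–13:30.
Freya free within 09:00–17:00: 09:30–10:30, 12:45–13:30, 13:45–15:00, 16:00–17:00.
Gita ∩ Oren: 09:00–09:45, 10:30–10:45, 13:00–13:45, 14:00–14:30, 16:00–16:30.
Gita ∩ Oren ∩ Liang: 13:15–13:45, 14:00–14:30, 16:00–16:30.
Gita ∩ Oren ∩ Liang ∩ Thandi: 13:15–13:30.
Gita ∩ Oren ∩ Liang ∩ Thandi ∩ Freya: 13:15–13:30.
Windows ≥ 15 min: 13:15–13:30.
Latest start in the last window 13:15–13:30 is 13:30 − 15 min = 13:15.

13:15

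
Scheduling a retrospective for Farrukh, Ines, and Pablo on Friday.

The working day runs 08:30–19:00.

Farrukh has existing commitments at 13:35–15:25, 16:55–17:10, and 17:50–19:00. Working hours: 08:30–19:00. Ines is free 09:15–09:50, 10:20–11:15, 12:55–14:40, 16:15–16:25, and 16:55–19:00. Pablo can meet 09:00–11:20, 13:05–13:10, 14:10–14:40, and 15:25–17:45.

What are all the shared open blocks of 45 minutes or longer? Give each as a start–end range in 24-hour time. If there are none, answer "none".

10:20–11:15

Farrukh free within 08:30–19:00: 08:30–13:35, 15:25–16:55, 17:10–17:50.
Farrukh ∩ Ines: 09:15–09:50, 10:20–11:15, 12:55–13:35, 16:15–16:25, 17:10–17:50.
Farrukh ∩ Ines ∩ Pablo: 09:15–09:50, 10:20–11:15, 13:05–13:10, 16:15–16:25, 17:10–17:45.
Windows ≥ 45 min: 10:20–11:15.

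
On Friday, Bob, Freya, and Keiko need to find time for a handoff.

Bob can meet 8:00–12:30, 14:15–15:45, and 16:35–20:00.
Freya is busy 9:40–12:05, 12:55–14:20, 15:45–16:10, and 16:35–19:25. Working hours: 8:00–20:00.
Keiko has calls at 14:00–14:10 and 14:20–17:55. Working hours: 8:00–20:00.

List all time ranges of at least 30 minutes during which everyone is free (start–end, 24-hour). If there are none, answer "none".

Freya free within 08:00–20:00: 08:00–09:40, 12:05–12:55, 14:20–15:45, 16:10–16:35, 19:25–20:00.
Keiko free within 08:00–20:00: 08:00–14:00, 14:10–14:20, 17:55–20:00.
Bob ∩ Freya: 08:00–09:40, 12:05–12:30, 14:20–15:45, 19:25–20:00.
Bob ∩ Freya ∩ Keiko: 08:00–09:40, 12:05–12:30, 19:25–20:00.
Windows ≥ 30 min: 08:00–09:40, 19:25–20:00.

08:00–09:40, 19:25–20:00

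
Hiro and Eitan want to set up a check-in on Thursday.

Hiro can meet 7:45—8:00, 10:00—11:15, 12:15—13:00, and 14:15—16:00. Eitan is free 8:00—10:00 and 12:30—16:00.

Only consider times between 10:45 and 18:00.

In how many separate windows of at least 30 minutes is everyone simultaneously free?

Hiro ∩ Eitan: 12:30–13:00, 14:15–16:00.
Restricted to 10:45–18:00: 12:30–13:00, 14:15–16:00.
Windows ≥ 30 min: 12:30–13:00, 14:15–16:00.
That's 2 windows.

2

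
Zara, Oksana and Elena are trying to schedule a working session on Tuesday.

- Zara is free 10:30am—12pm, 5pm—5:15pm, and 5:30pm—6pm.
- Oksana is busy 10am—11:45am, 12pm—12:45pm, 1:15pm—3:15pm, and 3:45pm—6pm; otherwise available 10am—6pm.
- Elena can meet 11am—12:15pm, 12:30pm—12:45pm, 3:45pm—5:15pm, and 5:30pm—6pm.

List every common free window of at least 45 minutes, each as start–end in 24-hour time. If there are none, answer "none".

Oksana free within 10:00–18:00: 11:45–12:00, 12:45–13:15, 15:15–15:45.
Zara ∩ Oksana: 11:45–12:00.
Zara ∩ Oksana ∩ Elena: 11:45–12:00.
Windows ≥ 45 min: (none).

none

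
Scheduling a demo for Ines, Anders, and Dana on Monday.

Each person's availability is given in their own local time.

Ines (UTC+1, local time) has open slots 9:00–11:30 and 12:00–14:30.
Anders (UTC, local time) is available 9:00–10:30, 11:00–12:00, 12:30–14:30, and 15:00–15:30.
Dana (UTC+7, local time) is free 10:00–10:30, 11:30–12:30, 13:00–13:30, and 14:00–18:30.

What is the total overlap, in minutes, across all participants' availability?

Ines → UTC: 08:00–10:30, 11:00–13:30.
Anders → UTC: 09:00–10:30, 11:00–12:00, 12:30–14:30, 15:00–15:30.
Dana → UTC: 03:00–03:30, 04:30–05:30, 06:00–06:30, 07:00–11:30.
Ines ∩ Anders: 09:00–10:30, 11:00–12:00, 12:30–13:30.
Ines ∩ Anders ∩ Dana: 09:00–10:30, 11:00–11:30.
Total common minutes: 90 + 30 = 120.

120 minutes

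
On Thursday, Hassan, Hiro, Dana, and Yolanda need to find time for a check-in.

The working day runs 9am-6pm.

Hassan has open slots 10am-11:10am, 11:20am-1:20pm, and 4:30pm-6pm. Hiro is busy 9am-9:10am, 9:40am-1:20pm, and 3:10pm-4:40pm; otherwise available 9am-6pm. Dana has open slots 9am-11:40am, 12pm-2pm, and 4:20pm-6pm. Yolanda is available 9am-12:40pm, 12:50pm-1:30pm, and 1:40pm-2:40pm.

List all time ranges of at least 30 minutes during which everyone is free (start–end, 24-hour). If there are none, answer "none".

none

Hiro free within 09:00–18:00: 09:10–09:40, 13:20–15:10, 16:40–18:00.
Hassan ∩ Hiro: 16:40–18:00.
Hassan ∩ Hiro ∩ Dana: 16:40–18:00.
Hassan ∩ Hiro ∩ Dana ∩ Yolanda: (none).
Windows ≥ 30 min: (none).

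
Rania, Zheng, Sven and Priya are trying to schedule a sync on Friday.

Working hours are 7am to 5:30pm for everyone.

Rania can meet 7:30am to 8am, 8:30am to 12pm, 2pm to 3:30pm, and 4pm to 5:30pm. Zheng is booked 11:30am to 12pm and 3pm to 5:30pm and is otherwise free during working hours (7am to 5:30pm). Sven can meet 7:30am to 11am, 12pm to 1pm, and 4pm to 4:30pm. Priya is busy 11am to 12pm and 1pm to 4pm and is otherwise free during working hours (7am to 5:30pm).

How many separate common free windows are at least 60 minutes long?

Zheng free within 07:00–17:30: 07:00–11:30, 12:00–15:00.
Priya free within 07:00–17:30: 07:00–11:00, 12:00–13:00, 16:00–17:30.
Rania ∩ Zheng: 07:30–08:00, 08:30–11:30, 14:00–15:00.
Rania ∩ Zheng ∩ Sven: 07:30–08:00, 08:30–11:00.
Rania ∩ Zheng ∩ Sven ∩ Priya: 07:30–08:00, 08:30–11:00.
Windows ≥ 60 min: 08:30–11:00.
That's 1 window.

1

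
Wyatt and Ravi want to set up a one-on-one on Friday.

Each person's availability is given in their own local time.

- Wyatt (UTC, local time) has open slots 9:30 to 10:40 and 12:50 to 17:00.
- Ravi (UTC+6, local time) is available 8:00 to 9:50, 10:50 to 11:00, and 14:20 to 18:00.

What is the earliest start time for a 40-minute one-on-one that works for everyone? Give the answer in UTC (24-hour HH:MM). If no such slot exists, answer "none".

Wyatt → UTC: 09:30–10:40, 12:50–17:00.
Ravi → UTC: 02:00–03:50, 04:50–05:00, 08:20–12:00.
Wyatt ∩ Ravi: 09:30–10:40.
Windows ≥ 40 min: 09:30–10:40.
Earliest such window starts at 09:30.

09:30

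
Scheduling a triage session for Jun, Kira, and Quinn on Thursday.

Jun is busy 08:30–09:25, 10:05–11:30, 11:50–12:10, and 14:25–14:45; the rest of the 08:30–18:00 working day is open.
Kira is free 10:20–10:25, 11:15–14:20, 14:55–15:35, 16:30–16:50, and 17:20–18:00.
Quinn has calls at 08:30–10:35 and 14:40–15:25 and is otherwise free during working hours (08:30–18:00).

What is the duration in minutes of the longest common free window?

130 minutes

Jun free within 08:30–18:00: 09:25–10:05, 11:30–11:50, 12:10–14:25, 14:45–18:00.
Quinn free within 08:30–18:00: 10:35–14:40, 15:25–18:00.
Jun ∩ Kira: 11:30–11:50, 12:10–14:20, 14:55–15:35, 16:30–16:50, 17:20–18:00.
Jun ∩ Kira ∩ Quinn: 11:30–11:50, 12:10–14:20, 15:25–15:35, 16:30–16:50, 17:20–18:00.
Common window lengths: 20, 130, 10, 20, 40 min; longest is 130.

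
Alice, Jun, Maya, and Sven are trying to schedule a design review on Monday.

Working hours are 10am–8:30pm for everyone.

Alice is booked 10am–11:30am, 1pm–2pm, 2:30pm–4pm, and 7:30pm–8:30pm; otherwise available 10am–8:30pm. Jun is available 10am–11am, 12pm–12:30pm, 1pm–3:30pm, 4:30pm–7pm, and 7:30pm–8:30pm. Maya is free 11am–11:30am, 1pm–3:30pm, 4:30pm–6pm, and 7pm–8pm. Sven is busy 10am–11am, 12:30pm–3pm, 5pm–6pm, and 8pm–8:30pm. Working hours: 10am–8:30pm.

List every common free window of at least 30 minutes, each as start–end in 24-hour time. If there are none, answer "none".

Alice free within 10:00–20:30: 11:30–13:00, 14:00–14:30, 16:00–19:30.
Sven free within 10:00–20:30: 11:00–12:30, 15:00–17:00, 18:00–20:00.
Alice ∩ Jun: 12:00–12:30, 14:00–14:30, 16:30–19:00.
Alice ∩ Jun ∩ Maya: 14:00–14:30, 16:30–18:00.
Alice ∩ Jun ∩ Maya ∩ Sven: 16:30–17:00.
Windows ≥ 30 min: 16:30–17:00.

16:30–17:00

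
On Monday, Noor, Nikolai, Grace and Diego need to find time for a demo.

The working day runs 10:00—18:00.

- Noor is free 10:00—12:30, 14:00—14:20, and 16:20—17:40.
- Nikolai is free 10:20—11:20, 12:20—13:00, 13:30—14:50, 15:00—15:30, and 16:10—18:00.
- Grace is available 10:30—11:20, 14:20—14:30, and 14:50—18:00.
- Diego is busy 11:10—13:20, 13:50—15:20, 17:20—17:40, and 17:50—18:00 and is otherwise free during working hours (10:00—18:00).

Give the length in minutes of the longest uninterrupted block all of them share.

Diego free within 10:00–18:00: 10:00–11:10, 13:20–13:50, 15:20–17:20, 17:40–17:50.
Noor ∩ Nikolai: 10:20–11:20, 12:20–12:30, 14:00–14:20, 16:20–17:40.
Noor ∩ Nikolai ∩ Grace: 10:30–11:20, 16:20–17:40.
Noor ∩ Nikolai ∩ Grace ∩ Diego: 10:30–11:10, 16:20–17:20.
Common window lengths: 40, 60 min; longest is 60.

60 minutes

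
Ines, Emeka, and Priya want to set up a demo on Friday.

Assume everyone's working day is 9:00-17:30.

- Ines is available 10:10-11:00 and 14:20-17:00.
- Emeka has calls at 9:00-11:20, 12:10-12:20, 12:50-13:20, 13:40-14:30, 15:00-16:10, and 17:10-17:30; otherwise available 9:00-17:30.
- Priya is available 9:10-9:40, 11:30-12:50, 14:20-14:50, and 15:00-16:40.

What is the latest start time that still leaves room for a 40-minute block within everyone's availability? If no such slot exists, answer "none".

Emeka free within 09:00–17:30: 11:20–12:10, 12:20–12:50, 13:20–13:40, 14:30–15:00, 16:10–17:10.
Ines ∩ Emeka: 14:30–15:00, 16:10–17:00.
Ines ∩ Emeka ∩ Priya: 14:30–14:50, 16:10–16:40.
Windows ≥ 40 min: (none).

none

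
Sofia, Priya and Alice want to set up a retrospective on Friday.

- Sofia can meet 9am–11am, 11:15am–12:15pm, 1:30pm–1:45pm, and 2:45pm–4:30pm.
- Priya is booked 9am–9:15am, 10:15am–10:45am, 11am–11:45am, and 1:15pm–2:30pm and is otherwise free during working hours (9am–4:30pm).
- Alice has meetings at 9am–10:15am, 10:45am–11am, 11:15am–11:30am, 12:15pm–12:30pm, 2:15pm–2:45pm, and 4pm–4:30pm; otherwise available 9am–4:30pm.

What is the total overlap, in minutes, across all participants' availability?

Priya free within 09:00–16:30: 09:15–10:15, 10:45–11:00, 11:45–13:15, 14:30–16:30.
Alice free within 09:00–16:30: 10:15–10:45, 11:00–11:15, 11:30–12:15, 12:30–14:15, 14:45–16:00.
Sofia ∩ Priya: 09:15–10:15, 10:45–11:00, 11:45–12:15, 14:45–16:30.
Sofia ∩ Priya ∩ Alice: 11:45–12:15, 14:45–16:00.
Total common minutes: 30 + 75 = 105.

105 minutes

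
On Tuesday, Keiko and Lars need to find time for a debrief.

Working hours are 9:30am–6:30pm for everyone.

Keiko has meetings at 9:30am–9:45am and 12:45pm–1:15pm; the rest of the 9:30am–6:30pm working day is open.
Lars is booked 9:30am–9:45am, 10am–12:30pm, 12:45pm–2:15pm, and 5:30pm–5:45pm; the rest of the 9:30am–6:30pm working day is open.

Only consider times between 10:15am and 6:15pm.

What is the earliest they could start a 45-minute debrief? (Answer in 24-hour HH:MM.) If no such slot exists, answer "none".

14:15

Keiko free within 09:30–18:30: 09:45–12:45, 13:15–18:30.
Lars free within 09:30–18:30: 09:45–10:00, 12:30–12:45, 14:15–17:30, 17:45–18:30.
Keiko ∩ Lars: 09:45–10:00, 12:30–12:45, 14:15–17:30, 17:45–18:30.
Restricted to 10:15–18:15: 12:30–12:45, 14:15–17:30, 17:45–18:15.
Windows ≥ 45 min: 14:15–17:30.
Earliest such window starts at 14:15.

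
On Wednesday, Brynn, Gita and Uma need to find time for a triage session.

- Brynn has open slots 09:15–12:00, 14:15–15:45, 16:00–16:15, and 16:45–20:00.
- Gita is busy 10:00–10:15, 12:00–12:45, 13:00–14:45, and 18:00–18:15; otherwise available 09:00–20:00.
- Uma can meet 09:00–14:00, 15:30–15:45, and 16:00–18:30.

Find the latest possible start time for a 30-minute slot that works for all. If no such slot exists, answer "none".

17:30

Gita free within 09:00–20:00: 09:00–10:00, 10:15–12:00, 12:45–13:00, 14:45–18:00, 18:15–20:00.
Brynn ∩ Gita: 09:15–10:00, 10:15–12:00, 14:45–15:45, 16:00–16:15, 16:45–18:00, 18:15–20:00.
Brynn ∩ Gita ∩ Uma: 09:15–10:00, 10:15–12:00, 15:30–15:45, 16:00–16:15, 16:45–18:00, 18:15–18:30.
Windows ≥ 30 min: 09:15–10:00, 10:15–12:00, 16:45–18:00.
Latest start in the last window 16:45–18:00 is 18:00 − 30 min = 17:30.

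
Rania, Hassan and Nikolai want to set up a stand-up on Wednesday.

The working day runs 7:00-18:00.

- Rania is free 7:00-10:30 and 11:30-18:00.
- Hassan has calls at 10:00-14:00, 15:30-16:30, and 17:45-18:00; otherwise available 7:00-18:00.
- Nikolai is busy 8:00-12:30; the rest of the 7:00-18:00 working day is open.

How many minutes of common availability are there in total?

225 minutes

Hassan free within 07:00–18:00: 07:00–10:00, 14:00–15:30, 16:30–17:45.
Nikolai free within 07:00–18:00: 07:00–08:00, 12:30–18:00.
Rania ∩ Hassan: 07:00–10:00, 14:00–15:30, 16:30–17:45.
Rania ∩ Hassan ∩ Nikolai: 07:00–08:00, 14:00–15:30, 16:30–17:45.
Total common minutes: 60 + 90 + 75 = 225.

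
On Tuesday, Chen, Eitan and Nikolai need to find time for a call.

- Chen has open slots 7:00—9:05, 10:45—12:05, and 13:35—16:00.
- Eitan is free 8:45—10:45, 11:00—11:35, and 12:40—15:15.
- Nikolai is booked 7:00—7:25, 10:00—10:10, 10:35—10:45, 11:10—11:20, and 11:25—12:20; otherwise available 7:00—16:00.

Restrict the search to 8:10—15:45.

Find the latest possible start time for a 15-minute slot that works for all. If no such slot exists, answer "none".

Nikolai free within 07:00–16:00: 07:25–10:00, 10:10–10:35, 10:45–11:10, 11:20–11:25, 12:20–16:00.
Chen ∩ Eitan: 08:45–09:05, 11:00–11:35, 13:35–15:15.
Chen ∩ Eitan ∩ Nikolai: 08:45–09:05, 11:00–11:10, 11:20–11:25, 13:35–15:15.
Restricted to 08:10–15:45: 08:45–09:05, 11:00–11:10, 11:20–11:25, 13:35–15:15.
Windows ≥ 15 min: 08:45–09:05, 13:35–15:15.
Latest start in the last window 13:35–15:15 is 15:15 − 15 min = 15:00.

15:00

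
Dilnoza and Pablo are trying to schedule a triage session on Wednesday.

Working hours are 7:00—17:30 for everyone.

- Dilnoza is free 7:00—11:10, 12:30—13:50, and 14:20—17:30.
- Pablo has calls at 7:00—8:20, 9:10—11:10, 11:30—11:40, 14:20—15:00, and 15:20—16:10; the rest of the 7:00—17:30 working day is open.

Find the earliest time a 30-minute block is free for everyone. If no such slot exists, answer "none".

08:20

Pablo free within 07:00–17:30: 08:20–09:10, 11:10–11:30, 11:40–14:20, 15:00–15:20, 16:10–17:30.
Dilnoza ∩ Pablo: 08:20–09:10, 12:30–13:50, 15:00–15:20, 16:10–17:30.
Windows ≥ 30 min: 08:20–09:10, 12:30–13:50, 16:10–17:30.
Earliest such window starts at 08:20.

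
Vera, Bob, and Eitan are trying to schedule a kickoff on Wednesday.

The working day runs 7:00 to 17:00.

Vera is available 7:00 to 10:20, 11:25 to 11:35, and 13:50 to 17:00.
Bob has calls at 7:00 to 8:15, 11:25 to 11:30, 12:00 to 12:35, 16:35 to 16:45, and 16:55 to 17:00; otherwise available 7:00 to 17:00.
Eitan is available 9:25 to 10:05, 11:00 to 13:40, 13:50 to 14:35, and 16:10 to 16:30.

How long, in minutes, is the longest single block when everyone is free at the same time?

Bob free within 07:00–17:00: 08:15–11:25, 11:30–12:00, 12:35–16:35, 16:45–16:55.
Vera ∩ Bob: 08:15–10:20, 11:30–11:35, 13:50–16:35, 16:45–16:55.
Vera ∩ Bob ∩ Eitan: 09:25–10:05, 11:30–11:35, 13:50–14:35, 16:10–16:30.
Common window lengths: 40, 5, 45, 20 min; longest is 45.

45 minutes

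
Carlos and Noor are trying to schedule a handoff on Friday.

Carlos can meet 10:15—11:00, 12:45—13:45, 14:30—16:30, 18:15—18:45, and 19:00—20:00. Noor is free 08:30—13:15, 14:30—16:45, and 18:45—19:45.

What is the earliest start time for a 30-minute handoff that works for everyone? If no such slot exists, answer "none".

10:15

Carlos ∩ Noor: 10:15–11:00, 12:45–13:15, 14:30–16:30, 19:00–19:45.
Windows ≥ 30 min: 10:15–11:00, 12:45–13:15, 14:30–16:30, 19:00–19:45.
Earliest such window starts at 10:15.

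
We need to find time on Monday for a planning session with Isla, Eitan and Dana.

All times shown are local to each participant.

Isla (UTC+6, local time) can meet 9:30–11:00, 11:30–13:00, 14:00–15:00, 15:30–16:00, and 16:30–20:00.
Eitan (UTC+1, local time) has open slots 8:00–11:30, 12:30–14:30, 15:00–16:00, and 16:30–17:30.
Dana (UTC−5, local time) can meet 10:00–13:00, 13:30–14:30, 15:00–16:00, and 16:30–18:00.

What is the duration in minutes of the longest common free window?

0 minutes

Isla → UTC: 03:30–05:00, 05:30–07:00, 08:00–09:00, 09:30–10:00, 10:30–14:00.
Eitan → UTC: 07:00–10:30, 11:30–13:30, 14:00–15:00, 15:30–16:30.
Dana → UTC: 15:00–18:00, 18:30–19:30, 20:00–21:00, 21:30–23:00.
Isla ∩ Eitan: 08:00–09:00, 09:30–10:00, 11:30–13:30.
Isla ∩ Eitan ∩ Dana: (none).
No common window.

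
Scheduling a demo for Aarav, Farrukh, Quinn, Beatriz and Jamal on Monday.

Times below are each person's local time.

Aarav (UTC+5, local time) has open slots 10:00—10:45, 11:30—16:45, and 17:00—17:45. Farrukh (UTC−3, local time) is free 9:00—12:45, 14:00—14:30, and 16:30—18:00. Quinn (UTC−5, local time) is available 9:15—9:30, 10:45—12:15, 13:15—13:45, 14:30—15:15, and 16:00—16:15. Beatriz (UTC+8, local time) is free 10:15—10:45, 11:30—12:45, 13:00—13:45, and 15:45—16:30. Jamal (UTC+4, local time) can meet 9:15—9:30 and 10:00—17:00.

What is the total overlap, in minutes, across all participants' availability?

Aarav → UTC: 05:00–05:45, 06:30–11:45, 12:00–12:45.
Farrukh → UTC: 12:00–15:45, 17:00–17:30, 19:30–21:00.
Quinn → UTC: 14:15–14:30, 15:45–17:15, 18:15–18:45, 19:30–20:15, 21:00–21:15.
Beatriz → UTC: 02:15–02:45, 03:30–04:45, 05:00–05:45, 07:45–08:30.
Jamal → UTC: 05:15–05:30, 06:00–13:00.
Aarav ∩ Farrukh: 12:00–12:45.
Aarav ∩ Farrukh ∩ Quinn: (none).
Aarav ∩ Farrukh ∩ Quinn ∩ Beatriz: (none).
Aarav ∩ Farrukh ∩ Quinn ∩ Beatriz ∩ Jamal: (none).
Total common minutes: 0.

0 minutes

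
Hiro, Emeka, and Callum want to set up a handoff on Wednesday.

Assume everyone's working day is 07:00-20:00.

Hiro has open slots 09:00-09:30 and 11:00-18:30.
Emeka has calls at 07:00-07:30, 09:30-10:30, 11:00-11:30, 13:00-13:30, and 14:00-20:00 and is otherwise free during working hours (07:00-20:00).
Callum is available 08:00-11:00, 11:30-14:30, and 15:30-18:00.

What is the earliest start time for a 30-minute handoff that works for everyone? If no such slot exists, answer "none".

Emeka free within 07:00–20:00: 07:30–09:30, 10:30–11:00, 11:30–13:00, 13:30–14:00.
Hiro ∩ Emeka: 09:00–09:30, 11:30–13:00, 13:30–14:00.
Hiro ∩ Emeka ∩ Callum: 09:00–09:30, 11:30–13:00, 13:30–14:00.
Windows ≥ 30 min: 09:00–09:30, 11:30–13:00, 13:30–14:00.
Earliest such window starts at 09:00.

09:00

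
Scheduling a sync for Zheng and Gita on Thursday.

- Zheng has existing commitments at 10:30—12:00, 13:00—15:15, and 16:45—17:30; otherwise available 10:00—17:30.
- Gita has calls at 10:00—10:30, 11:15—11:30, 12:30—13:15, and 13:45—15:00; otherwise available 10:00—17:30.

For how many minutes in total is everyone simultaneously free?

Zheng free within 10:00–17:30: 10:00–10:30, 12:00–13:00, 15:15–16:45.
Gita free within 10:00–17:30: 10:30–11:15, 11:30–12:30, 13:15–13:45, 15:00–17:30.
Zheng ∩ Gita: 12:00–12:30, 15:15–16:45.
Total common minutes: 30 + 90 = 120.

120 minutes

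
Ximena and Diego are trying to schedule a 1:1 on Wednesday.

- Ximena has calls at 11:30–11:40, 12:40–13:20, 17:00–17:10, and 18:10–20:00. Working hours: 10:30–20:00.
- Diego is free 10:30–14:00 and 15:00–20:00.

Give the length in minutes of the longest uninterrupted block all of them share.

120 minutes

Ximena free within 10:30–20:00: 10:30–11:30, 11:40–12:40, 13:20–17:00, 17:10–18:10.
Ximena ∩ Diego: 10:30–11:30, 11:40–12:40, 13:20–14:00, 15:00–17:00, 17:10–18:10.
Common window lengths: 60, 60, 40, 120, 60 min; longest is 120.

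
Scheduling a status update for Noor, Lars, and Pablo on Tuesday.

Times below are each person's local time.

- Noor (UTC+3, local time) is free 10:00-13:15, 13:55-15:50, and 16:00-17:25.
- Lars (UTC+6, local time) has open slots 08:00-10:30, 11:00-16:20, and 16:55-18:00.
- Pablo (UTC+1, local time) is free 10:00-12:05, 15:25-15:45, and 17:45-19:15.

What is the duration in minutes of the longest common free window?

75 minutes

Noor → UTC: 07:00–10:15, 10:55–12:50, 13:00–14:25.
Lars → UTC: 02:00–04:30, 05:00–10:20, 10:55–12:00.
Pablo → UTC: 09:00–11:05, 14:25–14:45, 16:45–18:15.
Noor ∩ Lars: 07:00–10:15, 10:55–12:00.
Noor ∩ Lars ∩ Pablo: 09:00–10:15, 10:55–11:05.
Common window lengths: 75, 10 min; longest is 75.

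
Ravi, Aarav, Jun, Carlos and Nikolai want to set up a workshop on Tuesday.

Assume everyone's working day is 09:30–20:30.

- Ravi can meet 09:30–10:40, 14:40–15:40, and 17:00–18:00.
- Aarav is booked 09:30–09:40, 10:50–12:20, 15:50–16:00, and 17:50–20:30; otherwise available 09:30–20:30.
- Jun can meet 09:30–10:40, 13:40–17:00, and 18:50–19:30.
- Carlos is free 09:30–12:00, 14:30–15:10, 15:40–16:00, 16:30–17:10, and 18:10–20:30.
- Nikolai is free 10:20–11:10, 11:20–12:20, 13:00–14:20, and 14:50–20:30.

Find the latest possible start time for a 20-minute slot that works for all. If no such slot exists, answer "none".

Aarav free within 09:30–20:30: 09:40–10:50, 12:20–15:50, 16:00–17:50.
Ravi ∩ Aarav: 09:40–10:40, 14:40–15:40, 17:00–17:50.
Ravi ∩ Aarav ∩ Jun: 09:40–10:40, 14:40–15:40.
Ravi ∩ Aarav ∩ Jun ∩ Carlos: 09:40–10:40, 14:40–15:10.
Ravi ∩ Aarav ∩ Jun ∩ Carlos ∩ Nikolai: 10:20–10:40, 14:50–15:10.
Windows ≥ 20 min: 10:20–10:40, 14:50–15:10.
Latest start in the last window 14:50–15:10 is 15:10 − 20 min = 14:50.

14:50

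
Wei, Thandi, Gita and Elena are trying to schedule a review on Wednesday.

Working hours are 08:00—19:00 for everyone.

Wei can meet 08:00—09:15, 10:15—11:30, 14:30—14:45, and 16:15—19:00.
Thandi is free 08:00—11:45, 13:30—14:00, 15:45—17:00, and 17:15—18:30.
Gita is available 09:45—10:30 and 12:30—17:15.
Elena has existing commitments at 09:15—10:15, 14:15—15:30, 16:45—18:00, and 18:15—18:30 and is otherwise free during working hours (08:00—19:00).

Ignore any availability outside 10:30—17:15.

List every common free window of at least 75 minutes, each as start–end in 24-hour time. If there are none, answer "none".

Elena free within 08:00–19:00: 08:00–09:15, 10:15–14:15, 15:30–16:45, 18:00–18:15, 18:30–19:00.
Wei ∩ Thandi: 08:00–09:15, 10:15–11:30, 16:15–17:00, 17:15–18:30.
Wei ∩ Thandi ∩ Gita: 10:15–10:30, 16:15–17:00.
Wei ∩ Thandi ∩ Gita ∩ Elena: 10:15–10:30, 16:15–16:45.
Restricted to 10:30–17:15: 16:15–16:45.
Windows ≥ 75 min: (none).

none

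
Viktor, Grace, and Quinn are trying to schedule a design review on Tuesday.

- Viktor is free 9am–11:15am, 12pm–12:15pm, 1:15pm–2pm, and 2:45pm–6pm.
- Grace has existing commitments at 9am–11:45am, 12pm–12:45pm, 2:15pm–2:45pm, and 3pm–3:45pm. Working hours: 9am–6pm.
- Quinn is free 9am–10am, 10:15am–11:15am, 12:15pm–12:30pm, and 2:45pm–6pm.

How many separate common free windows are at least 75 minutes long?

Grace free within 09:00–18:00: 11:45–12:00, 12:45–14:15, 14:45–15:00, 15:45–18:00.
Viktor ∩ Grace: 13:15–14:00, 14:45–15:00, 15:45–18:00.
Viktor ∩ Grace ∩ Quinn: 14:45–15:00, 15:45–18:00.
Windows ≥ 75 min: 15:45–18:00.
That's 1 window.

1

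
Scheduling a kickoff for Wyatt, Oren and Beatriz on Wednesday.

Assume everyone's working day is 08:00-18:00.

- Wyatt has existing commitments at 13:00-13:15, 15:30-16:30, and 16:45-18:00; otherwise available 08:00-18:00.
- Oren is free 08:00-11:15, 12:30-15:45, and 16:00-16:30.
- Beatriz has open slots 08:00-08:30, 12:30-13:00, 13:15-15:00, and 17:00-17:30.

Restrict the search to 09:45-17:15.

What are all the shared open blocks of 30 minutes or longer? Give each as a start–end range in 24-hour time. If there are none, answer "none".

12:30–13:00, 13:15–15:00

Wyatt free within 08:00–18:00: 08:00–13:00, 13:15–15:30, 16:30–16:45.
Wyatt ∩ Oren: 08:00–11:15, 12:30–13:00, 13:15–15:30.
Wyatt ∩ Oren ∩ Beatriz: 08:00–08:30, 12:30–13:00, 13:15–15:00.
Restricted to 09:45–17:15: 12:30–13:00, 13:15–15:00.
Windows ≥ 30 min: 12:30–13:00, 13:15–15:00.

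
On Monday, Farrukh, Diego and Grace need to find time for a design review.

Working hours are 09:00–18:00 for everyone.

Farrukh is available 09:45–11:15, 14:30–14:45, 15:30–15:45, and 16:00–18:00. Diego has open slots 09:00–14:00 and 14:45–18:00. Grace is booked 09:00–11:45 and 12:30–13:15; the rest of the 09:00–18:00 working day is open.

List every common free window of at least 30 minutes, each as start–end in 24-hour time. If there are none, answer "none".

16:00–18:00

Grace free within 09:00–18:00: 11:45–12:30, 13:15–18:00.
Farrukh ∩ Diego: 09:45–11:15, 15:30–15:45, 16:00–18:00.
Farrukh ∩ Diego ∩ Grace: 15:30–15:45, 16:00–18:00.
Windows ≥ 30 min: 16:00–18:00.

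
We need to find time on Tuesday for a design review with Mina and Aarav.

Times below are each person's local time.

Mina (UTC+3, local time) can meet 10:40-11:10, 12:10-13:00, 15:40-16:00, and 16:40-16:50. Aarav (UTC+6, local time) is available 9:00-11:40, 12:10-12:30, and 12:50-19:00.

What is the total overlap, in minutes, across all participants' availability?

100 minutes

Mina → UTC: 07:40–08:10, 09:10–10:00, 12:40–13:00, 13:40–13:50.
Aarav → UTC: 03:00–05:40, 06:10–06:30, 06:50–13:00.
Mina ∩ Aarav: 07:40–08:10, 09:10–10:00, 12:40–13:00.
Total common minutes: 30 + 50 + 20 = 100.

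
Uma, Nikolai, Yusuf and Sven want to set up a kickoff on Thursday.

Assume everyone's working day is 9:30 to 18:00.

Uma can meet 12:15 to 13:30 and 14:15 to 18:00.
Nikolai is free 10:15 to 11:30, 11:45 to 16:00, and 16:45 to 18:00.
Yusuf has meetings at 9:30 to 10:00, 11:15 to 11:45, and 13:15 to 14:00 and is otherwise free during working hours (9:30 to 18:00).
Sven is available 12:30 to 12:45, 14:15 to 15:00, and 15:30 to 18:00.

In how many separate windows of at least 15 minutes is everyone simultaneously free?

Yusuf free within 09:30–18:00: 10:00–11:15, 11:45–13:15, 14:00–18:00.
Uma ∩ Nikolai: 12:15–13:30, 14:15–16:00, 16:45–18:00.
Uma ∩ Nikolai ∩ Yusuf: 12:15–13:15, 14:15–16:00, 16:45–18:00.
Uma ∩ Nikolai ∩ Yusuf ∩ Sven: 12:30–12:45, 14:15–15:00, 15:30–16:00, 16:45–18:00.
Windows ≥ 15 min: 12:30–12:45, 14:15–15:00, 15:30–16:00, 16:45–18:00.
That's 4 windows.

4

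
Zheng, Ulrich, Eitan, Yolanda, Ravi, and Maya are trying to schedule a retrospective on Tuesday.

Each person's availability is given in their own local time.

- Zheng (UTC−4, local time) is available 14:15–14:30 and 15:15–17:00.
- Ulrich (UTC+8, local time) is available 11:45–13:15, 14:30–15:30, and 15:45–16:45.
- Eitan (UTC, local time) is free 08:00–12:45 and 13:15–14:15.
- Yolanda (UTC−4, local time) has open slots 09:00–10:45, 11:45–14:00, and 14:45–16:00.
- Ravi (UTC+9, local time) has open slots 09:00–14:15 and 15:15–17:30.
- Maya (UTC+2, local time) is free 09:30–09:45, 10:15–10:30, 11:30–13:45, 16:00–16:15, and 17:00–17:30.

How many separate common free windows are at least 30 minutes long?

0

Zheng → UTC: 18:15–18:30, 19:15–21:00.
Ulrich → UTC: 03:45–05:15, 06:30–07:30, 07:45–08:45.
Eitan → UTC: 08:00–12:45, 13:15–14:15.
Yolanda → UTC: 13:00–14:45, 15:45–18:00, 18:45–20:00.
Ravi → UTC: 00:00–05:15, 06:15–08:30.
Maya → UTC: 07:30–07:45, 08:15–08:30, 09:30–11:45, 14:00–14:15, 15:00–15:30.
Zheng ∩ Ulrich: (none).
Zheng ∩ Ulrich ∩ Eitan: (none).
Zheng ∩ Ulrich ∩ Eitan ∩ Yolanda: (none).
Zheng ∩ Ulrich ∩ Eitan ∩ Yolanda ∩ Ravi: (none).
Zheng ∩ Ulrich ∩ Eitan ∩ Yolanda ∩ Ravi ∩ Maya: (none).
Windows ≥ 30 min: (none).
That's 0 windows.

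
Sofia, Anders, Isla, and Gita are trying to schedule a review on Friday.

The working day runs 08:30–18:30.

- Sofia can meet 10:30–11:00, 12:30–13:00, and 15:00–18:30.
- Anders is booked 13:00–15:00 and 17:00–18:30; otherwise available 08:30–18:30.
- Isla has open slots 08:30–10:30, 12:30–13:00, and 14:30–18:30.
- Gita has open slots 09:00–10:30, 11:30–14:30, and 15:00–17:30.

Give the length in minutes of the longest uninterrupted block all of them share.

120 minutes

Anders free within 08:30–18:30: 08:30–13:00, 15:00–17:00.
Sofia ∩ Anders: 10:30–11:00, 12:30–13:00, 15:00–17:00.
Sofia ∩ Anders ∩ Isla: 12:30–13:00, 15:00–17:00.
Sofia ∩ Anders ∩ Isla ∩ Gita: 12:30–13:00, 15:00–17:00.
Common window lengths: 30, 120 min; longest is 120.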